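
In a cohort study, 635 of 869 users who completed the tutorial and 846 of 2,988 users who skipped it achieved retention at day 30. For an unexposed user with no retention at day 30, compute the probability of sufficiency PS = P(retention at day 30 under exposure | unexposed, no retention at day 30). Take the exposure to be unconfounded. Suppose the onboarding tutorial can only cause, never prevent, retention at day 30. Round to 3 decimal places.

p₁ = P(outcome | exposed) = 635/869 = 0.73072
p₀ = P(outcome | unexposed) = 846/2988 = 0.28313
Under exogeneity and monotonicity, PS = (p₁ − p₀) / (1 − p₀).
PS = (0.73072 − 0.28313) / (1 − 0.28313) = 0.44759 / 0.71687 ≈ 0.6244

PS ≈ 0.624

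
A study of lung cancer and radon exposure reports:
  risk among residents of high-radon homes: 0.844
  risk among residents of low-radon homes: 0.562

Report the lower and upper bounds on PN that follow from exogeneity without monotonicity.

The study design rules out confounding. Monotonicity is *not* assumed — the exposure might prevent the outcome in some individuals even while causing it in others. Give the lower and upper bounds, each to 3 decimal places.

0.334 ≤ PN ≤ 0.519

Let p₁ = 0.844, p₀ = 0.562.
Under exogeneity alone the bounds on PN are max{0,(p₁−p₀)/p₁} ≤ PN ≤ min{1,(1−p₀)/p₁}.
  lower = (p₁ − p₀)/p₁ = 0.282 / 0.844 ≈ 0.3341
  upper = min{1, (1 − p₀)/p₁} = 0.438 / 0.844 ≈ 0.5190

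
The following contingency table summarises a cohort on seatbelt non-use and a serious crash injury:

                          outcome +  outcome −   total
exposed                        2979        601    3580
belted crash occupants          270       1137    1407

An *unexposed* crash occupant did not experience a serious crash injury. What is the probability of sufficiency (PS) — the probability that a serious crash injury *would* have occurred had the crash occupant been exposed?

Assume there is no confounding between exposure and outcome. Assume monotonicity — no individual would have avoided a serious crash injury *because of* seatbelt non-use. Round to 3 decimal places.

PS ≈ 0.792

p₁ = P(outcome | exposed) = 2979/3580 = 0.83212
p₀ = P(outcome | unexposed) = 270/1407 = 0.1919
Under exogeneity and monotonicity, PS = (p₁ − p₀)/(1 − p₀).
PS = (0.83212 − 0.1919) / 0.8081 ≈ 0.7923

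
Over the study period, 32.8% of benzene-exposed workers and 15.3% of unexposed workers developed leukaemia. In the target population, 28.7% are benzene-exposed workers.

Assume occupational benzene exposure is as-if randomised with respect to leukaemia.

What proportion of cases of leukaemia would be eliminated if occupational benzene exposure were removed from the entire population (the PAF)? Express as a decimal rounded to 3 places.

PAF ≈ 0.247

p₁ = 0.328, p₀ = 0.153.
Overall risk P(Y=1) = π·p₁ + (1−π)·p₀ = 0.287×0.328 + 0.713×0.153 = 0.20322.
Under exogeneity, PAF = [P(Y=1) − p₀] / P(Y=1).
PAF = (0.20322 − 0.153) / 0.20322 ≈ 0.2471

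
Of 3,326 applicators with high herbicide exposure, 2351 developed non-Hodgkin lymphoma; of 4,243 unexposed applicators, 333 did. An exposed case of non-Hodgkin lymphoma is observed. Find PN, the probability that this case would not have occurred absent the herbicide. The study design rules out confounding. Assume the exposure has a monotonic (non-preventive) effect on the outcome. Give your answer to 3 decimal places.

PN ≈ 0.889

p₁ = P(outcome | exposed) = 2351/3326 = 0.70686
p₀ = P(outcome | unexposed) = 333/4243 = 0.078482
Under exogeneity and monotonicity, PN = (p₁ − p₀) / p₁.
PN = (0.70686 − 0.078482) / 0.70686 = 0.62837 / 0.70686 ≈ 0.8890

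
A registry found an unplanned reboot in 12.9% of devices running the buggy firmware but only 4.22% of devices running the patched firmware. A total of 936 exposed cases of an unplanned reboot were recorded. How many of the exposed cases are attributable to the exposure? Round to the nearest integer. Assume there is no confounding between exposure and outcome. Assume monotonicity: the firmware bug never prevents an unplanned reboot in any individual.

p₁ = 0.129, p₀ = 0.0422.
PN = (p₁ − p₀)/p₁ = (0.129 − 0.0422) / 0.129 ≈ 0.67287.
Attributable cases ≈ PN × (exposed cases) = 0.67287 × 936 ≈ 629.80.

about 630 cases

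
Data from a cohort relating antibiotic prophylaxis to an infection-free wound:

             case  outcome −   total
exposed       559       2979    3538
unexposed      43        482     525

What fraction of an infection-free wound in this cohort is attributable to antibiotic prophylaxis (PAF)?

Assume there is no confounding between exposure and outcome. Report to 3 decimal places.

PAF ≈ 0.447

p₁ = P(outcome | exposed) = 559/3538 = 0.158
p₀ = P(outcome | unexposed) = 43/525 = 0.081905
Exposure prevalence π = 3538/4063 = 0.87079; overall risk P(Y=1) = 0.14817.
Under exogeneity, PAF = [P(Y=1) − p₀]/P(Y=1).
PAF = (0.14817 − 0.081905) / 0.14817 ≈ 0.4472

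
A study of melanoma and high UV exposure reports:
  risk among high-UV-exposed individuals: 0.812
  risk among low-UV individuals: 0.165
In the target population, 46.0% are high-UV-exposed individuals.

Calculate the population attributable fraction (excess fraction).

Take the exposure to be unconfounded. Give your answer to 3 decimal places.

PAF ≈ 0.643

Let p₁ = 0.812, p₀ = 0.165.
Overall risk P(Y=1) = π·p₁ + (1−π)·p₀ = 0.46×0.812 + 0.54×0.165 = 0.46262.
Under exogeneity, PAF = [P(Y=1) − p₀] / P(Y=1).
PAF = (0.46262 − 0.165) / 0.46262 ≈ 0.6433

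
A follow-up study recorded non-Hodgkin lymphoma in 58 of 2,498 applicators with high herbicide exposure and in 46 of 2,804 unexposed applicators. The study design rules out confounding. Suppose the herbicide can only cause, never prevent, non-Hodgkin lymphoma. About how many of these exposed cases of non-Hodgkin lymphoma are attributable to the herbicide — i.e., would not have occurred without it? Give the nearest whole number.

p₁ = P(outcome | exposed) = 58/2498 = 0.023219
p₀ = P(outcome | unexposed) = 46/2804 = 0.016405
PN = (p₁ − p₀)/p₁ = (0.023219 − 0.016405) / 0.023219 ≈ 0.29345.
Attributable cases ≈ PN × (exposed cases) = 0.29345 × 58 ≈ 17.02.

about 17 cases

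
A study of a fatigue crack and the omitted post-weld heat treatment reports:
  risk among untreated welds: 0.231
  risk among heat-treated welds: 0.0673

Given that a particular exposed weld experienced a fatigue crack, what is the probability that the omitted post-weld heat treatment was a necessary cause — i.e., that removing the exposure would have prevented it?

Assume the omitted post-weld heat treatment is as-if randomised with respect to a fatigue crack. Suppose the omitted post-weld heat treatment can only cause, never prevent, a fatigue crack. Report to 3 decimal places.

Let p₁ = 0.231, p₀ = 0.0673.
Under exogeneity and monotonicity, PN = (p₁ − p₀) / p₁.
PN = (0.231 − 0.0673) / 0.231 = 0.1637 / 0.231 ≈ 0.7087

PN ≈ 0.709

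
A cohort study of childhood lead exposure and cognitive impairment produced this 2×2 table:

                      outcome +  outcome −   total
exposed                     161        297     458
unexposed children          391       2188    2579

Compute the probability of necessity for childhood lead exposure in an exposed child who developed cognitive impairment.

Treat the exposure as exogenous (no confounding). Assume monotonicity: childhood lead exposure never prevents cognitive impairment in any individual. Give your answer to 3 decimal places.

p₁ = P(outcome | exposed) = 161/458 = 0.35153
p₀ = P(outcome | unexposed) = 391/2579 = 0.15161
Under exogeneity and monotonicity, PN = (p₁ − p₀) / p₁.
PN = (0.35153 − 0.15161) / 0.35153 = 0.19992 / 0.35153 ≈ 0.5687

PN ≈ 0.569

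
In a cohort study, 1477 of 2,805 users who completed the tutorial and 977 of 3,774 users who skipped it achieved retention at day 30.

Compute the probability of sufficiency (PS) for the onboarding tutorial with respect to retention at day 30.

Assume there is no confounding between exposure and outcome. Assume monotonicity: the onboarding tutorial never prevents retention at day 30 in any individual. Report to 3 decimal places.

PS ≈ 0.361

p₁ = P(outcome | exposed) = 1477/2805 = 0.52656
p₀ = P(outcome | unexposed) = 977/3774 = 0.25888
Under exogeneity and monotonicity, PS = (p₁ − p₀) / (1 − p₀).
PS = (0.52656 − 0.25888) / (1 − 0.25888) = 0.26768 / 0.74112 ≈ 0.3612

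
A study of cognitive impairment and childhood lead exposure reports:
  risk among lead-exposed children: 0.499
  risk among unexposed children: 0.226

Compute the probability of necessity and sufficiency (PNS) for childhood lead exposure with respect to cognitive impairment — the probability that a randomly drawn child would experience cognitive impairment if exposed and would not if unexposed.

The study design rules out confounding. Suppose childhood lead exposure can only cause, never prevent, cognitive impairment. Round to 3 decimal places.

Let p₁ = 0.499, p₀ = 0.226.
Under exogeneity and monotonicity, PNS = p₁ − p₀.
PNS = 0.499 − 0.226 = 0.273

PNS ≈ 0.273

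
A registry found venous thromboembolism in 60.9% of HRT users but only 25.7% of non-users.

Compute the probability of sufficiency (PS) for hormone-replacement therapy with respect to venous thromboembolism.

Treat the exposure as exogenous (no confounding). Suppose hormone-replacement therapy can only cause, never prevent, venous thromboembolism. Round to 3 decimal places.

p₁ = 0.609, p₀ = 0.257.
Under exogeneity and monotonicity, PS = (p₁ − p₀) / (1 − p₀).
PS = (0.609 − 0.257) / (1 − 0.257) = 0.352 / 0.743 ≈ 0.4738

PS ≈ 0.474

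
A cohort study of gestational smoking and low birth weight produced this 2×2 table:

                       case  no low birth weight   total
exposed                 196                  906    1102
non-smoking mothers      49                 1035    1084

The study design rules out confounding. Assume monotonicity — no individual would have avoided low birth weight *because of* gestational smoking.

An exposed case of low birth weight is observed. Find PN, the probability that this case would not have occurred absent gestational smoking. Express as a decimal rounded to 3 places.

p₁ = P(outcome | exposed) = 196/1102 = 0.17786
p₀ = P(outcome | unexposed) = 49/1084 = 0.045203
Under exogeneity and monotonicity, PN = (p₁ − p₀)/p₁.
PN = (0.17786 − 0.045203) / 0.17786 ≈ 0.7458

PN ≈ 0.746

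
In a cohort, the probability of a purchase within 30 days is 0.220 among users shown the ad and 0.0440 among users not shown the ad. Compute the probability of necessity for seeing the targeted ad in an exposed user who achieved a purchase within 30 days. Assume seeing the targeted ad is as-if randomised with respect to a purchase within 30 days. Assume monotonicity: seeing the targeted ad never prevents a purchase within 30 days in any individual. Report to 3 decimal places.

PN ≈ 0.800

Let p₁ = 0.22, p₀ = 0.044.
Under exogeneity and monotonicity, PN = (p₁ − p₀) / p₁.
PN = (0.22 − 0.044) / 0.22 = 0.176 / 0.22 ≈ 0.8000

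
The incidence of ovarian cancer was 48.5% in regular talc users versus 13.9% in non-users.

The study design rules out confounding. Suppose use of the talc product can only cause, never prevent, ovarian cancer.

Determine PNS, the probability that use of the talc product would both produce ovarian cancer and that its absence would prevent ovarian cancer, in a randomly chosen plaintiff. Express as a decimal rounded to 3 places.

PNS ≈ 0.346

p₁ = 0.485, p₀ = 0.139.
Under exogeneity and monotonicity, PNS = p₁ − p₀.
PNS = 0.485 − 0.139 = 0.346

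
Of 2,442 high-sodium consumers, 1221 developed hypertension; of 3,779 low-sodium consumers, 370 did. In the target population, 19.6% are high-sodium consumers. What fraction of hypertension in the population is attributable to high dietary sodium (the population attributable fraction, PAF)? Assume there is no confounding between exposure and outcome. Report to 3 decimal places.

PAF ≈ 0.446

p₁ = P(outcome | exposed) = 1221/2442 = 0.5
p₀ = P(outcome | unexposed) = 370/3779 = 0.097909
Overall risk P(Y=1) = π·p₁ + (1−π)·p₀ = 0.196×0.5 + 0.804×0.097909 = 0.17672.
Under exogeneity, PAF = [P(Y=1) − p₀] / P(Y=1).
PAF = (0.17672 − 0.097909) / 0.17672 ≈ 0.4460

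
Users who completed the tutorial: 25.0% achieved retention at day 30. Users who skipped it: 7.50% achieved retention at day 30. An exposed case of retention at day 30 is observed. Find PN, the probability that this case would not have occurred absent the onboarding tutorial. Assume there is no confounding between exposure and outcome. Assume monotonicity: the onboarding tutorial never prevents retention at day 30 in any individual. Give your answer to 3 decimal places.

p₁ = 0.25, p₀ = 0.075.
Under exogeneity and monotonicity, PN = (p₁ − p₀) / p₁.
PN = (0.25 − 0.075) / 0.25 = 0.175 / 0.25 ≈ 0.7000

PN ≈ 0.700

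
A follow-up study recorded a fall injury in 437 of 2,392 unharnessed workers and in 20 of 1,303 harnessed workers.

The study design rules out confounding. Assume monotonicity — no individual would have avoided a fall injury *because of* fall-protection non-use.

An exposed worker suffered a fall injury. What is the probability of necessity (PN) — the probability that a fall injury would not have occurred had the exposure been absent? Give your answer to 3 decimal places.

PN ≈ 0.916

p₁ = P(outcome | exposed) = 437/2392 = 0.18269
p₀ = P(outcome | unexposed) = 20/1303 = 0.015349
Under exogeneity and monotonicity, PN = (p₁ − p₀) / p₁.
PN = (0.18269 − 0.015349) / 0.18269 = 0.16734 / 0.18269 ≈ 0.9160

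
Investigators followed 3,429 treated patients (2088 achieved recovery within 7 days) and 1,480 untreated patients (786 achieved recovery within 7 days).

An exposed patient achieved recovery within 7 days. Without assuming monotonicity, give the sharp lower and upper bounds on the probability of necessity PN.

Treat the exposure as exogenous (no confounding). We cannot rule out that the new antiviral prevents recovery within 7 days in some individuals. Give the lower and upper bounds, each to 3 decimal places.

0.128 ≤ PN ≤ 0.770

p₁ = P(outcome | exposed) = 2088/3429 = 0.60892
p₀ = P(outcome | unexposed) = 786/1480 = 0.53108
Under exogeneity alone the bounds on PN are max{0,(p₁−p₀)/p₁} ≤ PN ≤ min{1,(1−p₀)/p₁}.
  lower = (p₁ − p₀)/p₁ = 0.077843 / 0.60892 ≈ 0.1278
  upper = min{1, (1 − p₀)/p₁} = 0.46892 / 0.60892 ≈ 0.7701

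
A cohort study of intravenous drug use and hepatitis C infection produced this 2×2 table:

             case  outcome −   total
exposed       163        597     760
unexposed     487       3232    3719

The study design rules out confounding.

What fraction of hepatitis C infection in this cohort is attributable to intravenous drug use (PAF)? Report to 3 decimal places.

PAF ≈ 0.098

p₁ = P(outcome | exposed) = 163/760 = 0.21447
p₀ = P(outcome | unexposed) = 487/3719 = 0.13095
Exposure prevalence π = 760/4479 = 0.16968; overall risk P(Y=1) = 0.14512.
Under exogeneity, PAF = [P(Y=1) − p₀]/P(Y=1).
PAF = (0.14512 − 0.13095) / 0.14512 ≈ 0.0977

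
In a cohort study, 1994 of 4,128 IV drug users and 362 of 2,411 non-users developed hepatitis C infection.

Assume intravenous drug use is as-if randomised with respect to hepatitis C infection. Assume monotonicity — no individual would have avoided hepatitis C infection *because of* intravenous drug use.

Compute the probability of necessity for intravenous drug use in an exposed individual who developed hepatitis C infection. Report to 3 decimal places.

PN ≈ 0.689

p₁ = P(outcome | exposed) = 1994/4128 = 0.48304
p₀ = P(outcome | unexposed) = 362/2411 = 0.15015
Under exogeneity and monotonicity, PN = (p₁ − p₀) / p₁.
PN = (0.48304 − 0.15015) / 0.48304 = 0.3329 / 0.48304 ≈ 0.6892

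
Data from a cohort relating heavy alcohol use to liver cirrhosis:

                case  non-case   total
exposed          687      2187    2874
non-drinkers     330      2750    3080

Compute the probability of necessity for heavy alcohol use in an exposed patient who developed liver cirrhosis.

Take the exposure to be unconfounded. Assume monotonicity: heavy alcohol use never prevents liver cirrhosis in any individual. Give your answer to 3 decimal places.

p₁ = P(outcome | exposed) = 687/2874 = 0.23904
p₀ = P(outcome | unexposed) = 330/3080 = 0.10714
Under exogeneity and monotonicity, PN = (p₁ − p₀)/p₁.
PN = (0.23904 − 0.10714) / 0.23904 ≈ 0.5518

PN ≈ 0.552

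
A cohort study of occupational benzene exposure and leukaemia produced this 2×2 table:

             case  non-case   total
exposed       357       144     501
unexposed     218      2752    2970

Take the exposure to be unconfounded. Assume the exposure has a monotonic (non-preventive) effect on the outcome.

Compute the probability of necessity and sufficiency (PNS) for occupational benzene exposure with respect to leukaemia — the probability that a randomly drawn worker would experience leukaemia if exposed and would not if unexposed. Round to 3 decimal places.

p₁ = P(outcome | exposed) = 357/501 = 0.71257
p₀ = P(outcome | unexposed) = 218/2970 = 0.073401
Under exogeneity and monotonicity, PNS = p₁ − p₀.
PNS = 0.71257 − 0.073401 = 0.63917

PNS ≈ 0.639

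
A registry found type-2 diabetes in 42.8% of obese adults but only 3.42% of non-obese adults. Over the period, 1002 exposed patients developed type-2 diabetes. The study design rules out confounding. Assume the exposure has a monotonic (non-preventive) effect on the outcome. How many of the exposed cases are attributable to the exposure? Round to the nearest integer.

about 922 cases

p₁ = 0.428, p₀ = 0.0342.
PN = (p₁ − p₀)/p₁ = (0.428 − 0.0342) / 0.428 ≈ 0.92009.
Attributable cases ≈ PN × (exposed cases) = 0.92009 × 1002 ≈ 921.93.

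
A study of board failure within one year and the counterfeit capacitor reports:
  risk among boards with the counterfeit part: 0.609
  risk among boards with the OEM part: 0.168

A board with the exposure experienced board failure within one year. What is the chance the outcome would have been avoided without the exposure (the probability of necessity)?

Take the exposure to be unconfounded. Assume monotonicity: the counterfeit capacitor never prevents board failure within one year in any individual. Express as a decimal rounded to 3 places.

PN ≈ 0.724

Let p₁ = 0.609, p₀ = 0.168.
Under exogeneity and monotonicity, PN = (p₁ − p₀) / p₁.
PN = (0.609 − 0.168) / 0.609 = 0.441 / 0.609 ≈ 0.7241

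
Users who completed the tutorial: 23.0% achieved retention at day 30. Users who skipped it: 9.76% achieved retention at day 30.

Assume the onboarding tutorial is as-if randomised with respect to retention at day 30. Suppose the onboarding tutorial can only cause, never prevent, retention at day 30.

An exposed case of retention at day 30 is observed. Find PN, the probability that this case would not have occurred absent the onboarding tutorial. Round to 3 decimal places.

p₁ = 0.23, p₀ = 0.0976.
Under exogeneity and monotonicity, PN = (p₁ − p₀) / p₁.
PN = (0.23 − 0.0976) / 0.23 = 0.1324 / 0.23 ≈ 0.5757

PN ≈ 0.576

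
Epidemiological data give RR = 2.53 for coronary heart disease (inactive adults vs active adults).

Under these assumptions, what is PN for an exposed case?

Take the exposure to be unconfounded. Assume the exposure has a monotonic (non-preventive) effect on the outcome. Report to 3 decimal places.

Under exogeneity and monotonicity, PN = (RR − 1) / RR = 1 − 1/RR.
PN = (2.53 − 1) / 2.53 = 1.53 / 2.53 ≈ 0.6047

PN ≈ 0.605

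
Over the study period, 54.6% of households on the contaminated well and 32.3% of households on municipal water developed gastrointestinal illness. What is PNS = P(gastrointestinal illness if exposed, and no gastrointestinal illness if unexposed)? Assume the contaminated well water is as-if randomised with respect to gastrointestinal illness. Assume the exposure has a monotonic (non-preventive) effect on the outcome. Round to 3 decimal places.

p₁ = 0.546, p₀ = 0.323.
Under exogeneity and monotonicity, PNS = p₁ − p₀.
PNS = 0.546 − 0.323 = 0.223

PNS ≈ 0.223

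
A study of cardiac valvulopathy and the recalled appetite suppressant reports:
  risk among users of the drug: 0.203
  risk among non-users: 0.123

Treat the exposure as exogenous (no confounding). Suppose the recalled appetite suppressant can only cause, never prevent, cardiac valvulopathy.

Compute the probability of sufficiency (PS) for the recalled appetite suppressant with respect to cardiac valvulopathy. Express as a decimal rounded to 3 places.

Let p₁ = 0.203, p₀ = 0.123.
Under exogeneity and monotonicity, PS = (p₁ − p₀) / (1 − p₀).
PS = (0.203 − 0.123) / (1 − 0.123) = 0.08 / 0.877 ≈ 0.0912

PS ≈ 0.091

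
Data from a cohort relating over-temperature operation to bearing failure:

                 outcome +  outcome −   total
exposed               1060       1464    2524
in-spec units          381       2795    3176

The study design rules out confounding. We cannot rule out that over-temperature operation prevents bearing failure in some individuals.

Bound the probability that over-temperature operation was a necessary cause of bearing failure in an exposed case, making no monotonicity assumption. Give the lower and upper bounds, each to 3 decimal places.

0.714 ≤ PN ≤ 1.000

p₁ = P(outcome | exposed) = 1060/2524 = 0.41997
p₀ = P(outcome | unexposed) = 381/3176 = 0.11996
Under exogeneity alone the bounds on PN are max{0,(p₁−p₀)/p₁} ≤ PN ≤ min{1,(1−p₀)/p₁}.
  lower = (p₁ − p₀)/p₁ = 0.30001 / 0.41997 ≈ 0.7144
  upper = min{1, (1 − p₀)/p₁} = 0.88004 / 0.41997 ≈ 2.0955 → capped at 1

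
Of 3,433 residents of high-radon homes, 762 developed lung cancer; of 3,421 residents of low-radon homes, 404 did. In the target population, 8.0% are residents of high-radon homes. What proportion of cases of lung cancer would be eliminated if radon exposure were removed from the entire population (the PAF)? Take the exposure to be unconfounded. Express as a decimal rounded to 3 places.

p₁ = P(outcome | exposed) = 762/3433 = 0.22196
p₀ = P(outcome | unexposed) = 404/3421 = 0.11809
Overall risk P(Y=1) = π·p₁ + (1−π)·p₀ = 0.08×0.22196 + 0.92×0.11809 = 0.1264.
Under exogeneity, PAF = [P(Y=1) − p₀] / P(Y=1).
PAF = (0.1264 − 0.11809) / 0.1264 ≈ 0.0657

PAF ≈ 0.066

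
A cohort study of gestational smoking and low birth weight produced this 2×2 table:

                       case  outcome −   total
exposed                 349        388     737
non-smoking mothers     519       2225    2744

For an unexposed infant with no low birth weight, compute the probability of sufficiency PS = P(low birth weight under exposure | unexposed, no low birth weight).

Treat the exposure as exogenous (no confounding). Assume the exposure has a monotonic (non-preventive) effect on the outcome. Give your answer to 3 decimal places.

p₁ = P(outcome | exposed) = 349/737 = 0.47354
p₀ = P(outcome | unexposed) = 519/2744 = 0.18914
Under exogeneity and monotonicity, PS = (p₁ − p₀) / (1 − p₀).
PS = (0.47354 − 0.18914) / (1 − 0.18914) = 0.2844 / 0.81086 ≈ 0.3507

PS ≈ 0.351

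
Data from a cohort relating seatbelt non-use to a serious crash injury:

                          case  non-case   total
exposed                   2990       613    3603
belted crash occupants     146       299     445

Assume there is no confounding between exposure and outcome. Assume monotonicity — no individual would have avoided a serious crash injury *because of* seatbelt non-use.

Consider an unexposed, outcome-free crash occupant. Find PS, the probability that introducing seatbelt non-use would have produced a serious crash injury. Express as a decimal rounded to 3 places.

PS ≈ 0.747

p₁ = P(outcome | exposed) = 2990/3603 = 0.82986
p₀ = P(outcome | unexposed) = 146/445 = 0.32809
Under exogeneity and monotonicity, PS = (p₁ − p₀)/(1 − p₀).
PS = (0.82986 − 0.32809) / 0.67191 ≈ 0.7468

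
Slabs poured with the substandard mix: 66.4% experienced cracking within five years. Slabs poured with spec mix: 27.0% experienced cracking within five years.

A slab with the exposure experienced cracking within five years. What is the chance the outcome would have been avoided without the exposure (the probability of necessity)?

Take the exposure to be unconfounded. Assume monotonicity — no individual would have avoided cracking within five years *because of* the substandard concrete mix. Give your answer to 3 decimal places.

p₁ = 0.664, p₀ = 0.27.
Under exogeneity and monotonicity, PN = (p₁ − p₀) / p₁.
PN = (0.664 − 0.27) / 0.664 = 0.394 / 0.664 ≈ 0.5934

PN ≈ 0.593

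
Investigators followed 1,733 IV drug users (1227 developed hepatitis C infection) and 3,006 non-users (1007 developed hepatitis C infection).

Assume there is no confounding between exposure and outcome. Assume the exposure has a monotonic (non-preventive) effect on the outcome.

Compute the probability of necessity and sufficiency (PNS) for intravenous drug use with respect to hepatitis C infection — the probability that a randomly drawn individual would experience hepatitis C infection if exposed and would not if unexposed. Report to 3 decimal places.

PNS ≈ 0.373

p₁ = P(outcome | exposed) = 1227/1733 = 0.70802
p₀ = P(outcome | unexposed) = 1007/3006 = 0.335
Under exogeneity and monotonicity, PNS = p₁ − p₀.
PNS = 0.70802 − 0.335 = 0.37302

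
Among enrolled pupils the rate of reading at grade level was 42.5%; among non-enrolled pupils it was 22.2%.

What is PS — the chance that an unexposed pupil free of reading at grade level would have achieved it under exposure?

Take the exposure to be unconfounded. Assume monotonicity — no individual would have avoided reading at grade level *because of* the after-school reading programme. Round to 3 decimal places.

p₁ = 0.425, p₀ = 0.222.
Under exogeneity and monotonicity, PS = (p₁ − p₀) / (1 − p₀).
PS = (0.425 − 0.222) / (1 − 0.222) = 0.203 / 0.778 ≈ 0.2609

PS ≈ 0.261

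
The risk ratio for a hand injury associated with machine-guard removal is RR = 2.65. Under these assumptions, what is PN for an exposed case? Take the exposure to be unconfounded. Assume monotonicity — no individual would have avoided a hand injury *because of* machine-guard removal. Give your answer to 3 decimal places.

Under exogeneity and monotonicity, PN = (RR − 1) / RR = 1 − 1/RR.
PN = (2.65 − 1) / 2.65 = 1.65 / 2.65 ≈ 0.6226

PN ≈ 0.623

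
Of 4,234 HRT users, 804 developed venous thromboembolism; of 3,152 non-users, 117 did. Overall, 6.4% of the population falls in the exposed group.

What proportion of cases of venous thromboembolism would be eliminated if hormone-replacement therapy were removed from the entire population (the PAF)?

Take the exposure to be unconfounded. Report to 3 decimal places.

PAF ≈ 0.208

p₁ = P(outcome | exposed) = 804/4234 = 0.18989
p₀ = P(outcome | unexposed) = 117/3152 = 0.037119
Overall risk P(Y=1) = π·p₁ + (1−π)·p₀ = 0.064×0.18989 + 0.936×0.037119 = 0.046897.
Under exogeneity, PAF = [P(Y=1) − p₀] / P(Y=1).
PAF = (0.046897 − 0.037119) / 0.046897 ≈ 0.2085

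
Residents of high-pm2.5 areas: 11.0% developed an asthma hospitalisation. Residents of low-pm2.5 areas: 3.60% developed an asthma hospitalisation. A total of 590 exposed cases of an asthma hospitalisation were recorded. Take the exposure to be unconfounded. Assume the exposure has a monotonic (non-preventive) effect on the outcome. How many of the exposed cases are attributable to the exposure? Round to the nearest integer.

about 397 cases

p₁ = 0.11, p₀ = 0.036.
PN = (p₁ − p₀)/p₁ = (0.11 − 0.036) / 0.11 ≈ 0.67273.
Attributable cases ≈ PN × (exposed cases) = 0.67273 × 590 ≈ 396.91.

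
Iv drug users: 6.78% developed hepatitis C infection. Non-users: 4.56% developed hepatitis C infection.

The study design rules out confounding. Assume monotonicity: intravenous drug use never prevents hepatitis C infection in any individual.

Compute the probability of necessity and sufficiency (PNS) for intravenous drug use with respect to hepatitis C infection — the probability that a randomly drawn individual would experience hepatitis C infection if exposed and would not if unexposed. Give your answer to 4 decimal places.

PNS ≈ 0.0222

p₁ = 0.0678, p₀ = 0.0456.
Under exogeneity and monotonicity, PNS = p₁ − p₀.
PNS = 0.0678 − 0.0456 = 0.0222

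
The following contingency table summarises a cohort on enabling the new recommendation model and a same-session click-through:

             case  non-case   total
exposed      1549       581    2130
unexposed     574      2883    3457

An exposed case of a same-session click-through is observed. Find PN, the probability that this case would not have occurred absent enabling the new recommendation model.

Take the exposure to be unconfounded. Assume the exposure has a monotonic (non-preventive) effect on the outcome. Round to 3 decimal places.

p₁ = P(outcome | exposed) = 1549/2130 = 0.72723
p₀ = P(outcome | unexposed) = 574/3457 = 0.16604
Under exogeneity and monotonicity, PN = (p₁ − p₀) / p₁.
PN = (0.72723 − 0.16604) / 0.72723 = 0.56119 / 0.72723 ≈ 0.7717

PN ≈ 0.772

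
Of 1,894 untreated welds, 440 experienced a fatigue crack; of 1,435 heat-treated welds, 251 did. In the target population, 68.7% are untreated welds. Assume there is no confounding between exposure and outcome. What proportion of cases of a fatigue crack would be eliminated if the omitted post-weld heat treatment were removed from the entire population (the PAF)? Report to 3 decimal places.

p₁ = P(outcome | exposed) = 440/1894 = 0.23231
p₀ = P(outcome | unexposed) = 251/1435 = 0.17491
Overall risk P(Y=1) = π·p₁ + (1−π)·p₀ = 0.687×0.23231 + 0.313×0.17491 = 0.21435.
Under exogeneity, PAF = [P(Y=1) − p₀] / P(Y=1).
PAF = (0.21435 − 0.17491) / 0.21435 ≈ 0.1840

PAF ≈ 0.184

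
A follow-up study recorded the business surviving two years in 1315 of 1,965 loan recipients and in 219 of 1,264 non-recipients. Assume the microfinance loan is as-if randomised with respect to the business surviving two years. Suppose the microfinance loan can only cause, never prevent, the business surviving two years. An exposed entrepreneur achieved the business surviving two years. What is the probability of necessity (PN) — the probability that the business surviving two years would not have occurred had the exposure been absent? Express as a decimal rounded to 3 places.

PN ≈ 0.741

p₁ = P(outcome | exposed) = 1315/1965 = 0.66921
p₀ = P(outcome | unexposed) = 219/1264 = 0.17326
Under exogeneity and monotonicity, PN = (p₁ − p₀) / p₁.
PN = (0.66921 − 0.17326) / 0.66921 = 0.49595 / 0.66921 ≈ 0.7411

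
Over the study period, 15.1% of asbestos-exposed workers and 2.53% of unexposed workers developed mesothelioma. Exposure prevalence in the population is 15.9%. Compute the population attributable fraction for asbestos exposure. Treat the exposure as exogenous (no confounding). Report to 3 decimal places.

p₁ = 0.151, p₀ = 0.0253.
Overall risk P(Y=1) = π·p₁ + (1−π)·p₀ = 0.159×0.151 + 0.841×0.0253 = 0.045286.
Under exogeneity, PAF = [P(Y=1) − p₀] / P(Y=1).
PAF = (0.045286 − 0.0253) / 0.045286 ≈ 0.4413

PAF ≈ 0.441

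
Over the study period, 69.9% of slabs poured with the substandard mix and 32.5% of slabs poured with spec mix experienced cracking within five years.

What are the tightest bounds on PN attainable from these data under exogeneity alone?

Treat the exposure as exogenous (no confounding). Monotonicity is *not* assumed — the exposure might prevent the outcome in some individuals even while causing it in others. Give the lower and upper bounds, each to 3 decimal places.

0.535 ≤ PN ≤ 0.966

p₁ = 0.699, p₀ = 0.325.
Under exogeneity alone the bounds on PN are max{0,(p₁−p₀)/p₁} ≤ PN ≤ min{1,(1−p₀)/p₁}.
  lower = (p₁ − p₀)/p₁ = 0.374 / 0.699 ≈ 0.5351
  upper = min{1, (1 − p₀)/p₁} = 0.675 / 0.699 ≈ 0.9657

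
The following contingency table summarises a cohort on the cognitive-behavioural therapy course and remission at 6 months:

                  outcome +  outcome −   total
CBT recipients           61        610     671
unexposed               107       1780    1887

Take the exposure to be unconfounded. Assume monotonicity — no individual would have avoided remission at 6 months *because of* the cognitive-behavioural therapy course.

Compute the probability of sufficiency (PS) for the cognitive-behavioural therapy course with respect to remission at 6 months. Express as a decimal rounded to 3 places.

p₁ = P(outcome | exposed) = 61/671 = 0.090909
p₀ = P(outcome | unexposed) = 107/1887 = 0.056704
Under exogeneity and monotonicity, PS = (p₁ − p₀)/(1 − p₀).
PS = (0.090909 − 0.056704) / 0.9433 ≈ 0.0363

PS ≈ 0.036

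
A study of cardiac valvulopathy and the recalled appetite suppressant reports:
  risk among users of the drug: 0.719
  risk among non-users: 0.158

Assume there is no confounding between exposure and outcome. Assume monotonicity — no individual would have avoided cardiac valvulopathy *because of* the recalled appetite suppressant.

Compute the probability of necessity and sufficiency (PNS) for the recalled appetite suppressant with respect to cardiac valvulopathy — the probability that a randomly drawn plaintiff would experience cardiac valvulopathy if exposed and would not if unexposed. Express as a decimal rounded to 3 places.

PNS ≈ 0.561

Let p₁ = 0.719, p₀ = 0.158.
Under exogeneity and monotonicity, PNS = p₁ − p₀.
PNS = 0.719 − 0.158 = 0.561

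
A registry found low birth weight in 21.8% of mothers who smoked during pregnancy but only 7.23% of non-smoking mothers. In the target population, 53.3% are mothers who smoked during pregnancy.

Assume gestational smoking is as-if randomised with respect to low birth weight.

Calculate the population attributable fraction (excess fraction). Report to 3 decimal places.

PAF ≈ 0.518

p₁ = 0.218, p₀ = 0.0723.
Overall risk P(Y=1) = π·p₁ + (1−π)·p₀ = 0.533×0.218 + 0.467×0.0723 = 0.14996.
Under exogeneity, PAF = [P(Y=1) − p₀] / P(Y=1).
PAF = (0.14996 − 0.0723) / 0.14996 ≈ 0.5179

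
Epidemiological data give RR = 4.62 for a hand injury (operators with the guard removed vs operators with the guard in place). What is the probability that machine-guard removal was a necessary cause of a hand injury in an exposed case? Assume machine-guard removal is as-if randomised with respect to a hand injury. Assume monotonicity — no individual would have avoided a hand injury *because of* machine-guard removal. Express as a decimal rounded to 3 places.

PN ≈ 0.784

Under exogeneity and monotonicity, PN = (RR − 1) / RR = 1 − 1/RR.
PN = (4.62 − 1) / 4.62 = 3.62 / 4.62 ≈ 0.7835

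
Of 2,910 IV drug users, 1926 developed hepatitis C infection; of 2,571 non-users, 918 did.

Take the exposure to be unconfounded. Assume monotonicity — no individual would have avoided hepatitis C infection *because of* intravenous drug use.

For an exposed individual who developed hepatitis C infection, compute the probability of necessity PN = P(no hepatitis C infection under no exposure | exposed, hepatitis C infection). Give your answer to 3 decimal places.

PN ≈ 0.461

p₁ = P(outcome | exposed) = 1926/2910 = 0.66186
p₀ = P(outcome | unexposed) = 918/2571 = 0.35706
Under exogeneity and monotonicity, PN = (p₁ − p₀) / p₁.
PN = (0.66186 − 0.35706) / 0.66186 = 0.3048 / 0.66186 ≈ 0.4605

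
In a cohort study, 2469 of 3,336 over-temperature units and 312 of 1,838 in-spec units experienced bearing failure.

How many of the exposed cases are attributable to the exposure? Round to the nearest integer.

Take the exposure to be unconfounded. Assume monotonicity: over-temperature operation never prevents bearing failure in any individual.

p₁ = P(outcome | exposed) = 2469/3336 = 0.74011
p₀ = P(outcome | unexposed) = 312/1838 = 0.16975
PN = (p₁ − p₀)/p₁ = (0.74011 − 0.16975) / 0.74011 ≈ 0.77064.
Attributable cases ≈ PN × (exposed cases) = 0.77064 × 2469 ≈ 1902.71.

about 1903 cases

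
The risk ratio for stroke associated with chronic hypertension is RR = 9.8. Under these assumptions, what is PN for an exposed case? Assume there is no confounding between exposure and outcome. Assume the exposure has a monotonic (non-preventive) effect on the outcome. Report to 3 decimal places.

Under exogeneity and monotonicity, PN = (RR − 1) / RR = 1 − 1/RR.
PN = (9.8 − 1) / 9.8 = 8.8 / 9.8 ≈ 0.8980

PN ≈ 0.898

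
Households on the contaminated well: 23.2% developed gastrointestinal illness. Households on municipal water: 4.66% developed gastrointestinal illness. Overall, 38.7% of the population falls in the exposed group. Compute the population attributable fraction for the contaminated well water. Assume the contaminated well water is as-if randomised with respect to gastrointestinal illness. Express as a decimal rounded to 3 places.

PAF ≈ 0.606

p₁ = 0.232, p₀ = 0.0466.
Overall risk P(Y=1) = π·p₁ + (1−π)·p₀ = 0.387×0.232 + 0.613×0.0466 = 0.11835.
Under exogeneity, PAF = [P(Y=1) − p₀] / P(Y=1).
PAF = (0.11835 − 0.0466) / 0.11835 ≈ 0.6063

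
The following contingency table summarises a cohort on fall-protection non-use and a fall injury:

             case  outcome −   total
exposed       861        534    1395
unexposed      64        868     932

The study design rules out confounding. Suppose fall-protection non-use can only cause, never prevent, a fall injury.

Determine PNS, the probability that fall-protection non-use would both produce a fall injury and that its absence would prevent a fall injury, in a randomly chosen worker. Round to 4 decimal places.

PNS ≈ 0.5485

p₁ = P(outcome | exposed) = 861/1395 = 0.6172
p₀ = P(outcome | unexposed) = 64/932 = 0.06867
Under exogeneity and monotonicity, PNS = p₁ − p₀.
PNS = 0.6172 − 0.06867 = 0.54853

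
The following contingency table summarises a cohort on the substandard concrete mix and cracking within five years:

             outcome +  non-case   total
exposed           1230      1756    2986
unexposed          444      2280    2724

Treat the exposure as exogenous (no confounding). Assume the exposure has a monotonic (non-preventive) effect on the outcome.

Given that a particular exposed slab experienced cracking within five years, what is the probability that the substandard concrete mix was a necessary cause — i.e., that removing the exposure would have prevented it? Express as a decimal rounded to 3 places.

PN ≈ 0.604

p₁ = P(outcome | exposed) = 1230/2986 = 0.41192
p₀ = P(outcome | unexposed) = 444/2724 = 0.163
Under exogeneity and monotonicity, PN = (p₁ − p₀) / p₁.
PN = (0.41192 − 0.163) / 0.41192 = 0.24893 / 0.41192 ≈ 0.6043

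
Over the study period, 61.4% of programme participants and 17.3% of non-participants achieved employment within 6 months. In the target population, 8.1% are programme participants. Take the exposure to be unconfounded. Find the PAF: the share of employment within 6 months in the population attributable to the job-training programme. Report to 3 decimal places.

PAF ≈ 0.171

p₁ = 0.614, p₀ = 0.173.
Overall risk P(Y=1) = π·p₁ + (1−π)·p₀ = 0.081×0.614 + 0.919×0.173 = 0.20872.
Under exogeneity, PAF = [P(Y=1) − p₀] / P(Y=1).
PAF = (0.20872 − 0.173) / 0.20872 ≈ 0.1711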